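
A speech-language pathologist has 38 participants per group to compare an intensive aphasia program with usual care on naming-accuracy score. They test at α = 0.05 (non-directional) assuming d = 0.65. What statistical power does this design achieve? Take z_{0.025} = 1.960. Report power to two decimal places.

power ≈ 0.81

For two equal groups, power = Φ(d·√(n/2) − z_{α/2}).
d·√(n/2) = 0.65 × √(38/2) = 0.65 × 4.359 = 2.833.
z_β = 2.833 − 1.960 = 0.873.
Power = Φ(0.873) = 0.809.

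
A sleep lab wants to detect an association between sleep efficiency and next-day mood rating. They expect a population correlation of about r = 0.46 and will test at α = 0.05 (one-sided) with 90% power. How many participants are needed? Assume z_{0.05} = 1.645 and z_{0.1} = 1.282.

n = 38

Fisher's z: C = ½·ln((1+r)/(1−r)) = ½·ln(2.7037) = 0.4973.
n = ((z_{α} + z_β)/C)² + 3.
(1.645 + 1.282) / 0.4973 = 2.927 / 0.4973 = 5.886.
n = 5.886² + 3 = 34.64 + 3 = 37.6.
Round up.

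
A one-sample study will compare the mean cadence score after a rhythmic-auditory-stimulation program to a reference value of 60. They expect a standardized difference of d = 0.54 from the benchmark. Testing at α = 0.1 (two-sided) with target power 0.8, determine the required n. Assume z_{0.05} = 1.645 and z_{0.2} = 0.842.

n = 22

For a one-sample test: n = ((z_{α/2} + z_β) / d)².
z_{α/2} + z_β = 1.645 + 0.842 = 2.487.
n = (2.487 / 0.54)² = 4.606² = 21.21.
Round up.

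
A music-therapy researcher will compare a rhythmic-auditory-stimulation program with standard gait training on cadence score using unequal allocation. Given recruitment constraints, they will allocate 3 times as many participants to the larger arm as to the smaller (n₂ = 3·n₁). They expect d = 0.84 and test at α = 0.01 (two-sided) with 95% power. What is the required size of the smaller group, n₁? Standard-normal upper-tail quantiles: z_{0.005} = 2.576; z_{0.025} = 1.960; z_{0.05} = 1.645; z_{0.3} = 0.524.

With allocation ratio k = n₂/n₁ = 3, Var(x̄₁−x̄₂) = σ²(1/n₁ + 1/(k·n₁)) = σ²·(k+1)/(k·n₁).
So n₁ = (1 + 1/k)·((z_{α/2} + z_β)/d)² = 1.333 × (4.221/0.84)².
n₁ = 1.333 × 25.25 = 33.7.
Round up: n₁ = 34, giving n₂ = 3 × 34 = 102.

n₁ = 34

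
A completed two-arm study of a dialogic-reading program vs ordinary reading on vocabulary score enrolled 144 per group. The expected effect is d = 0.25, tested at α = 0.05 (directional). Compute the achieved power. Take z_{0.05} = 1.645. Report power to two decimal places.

power ≈ 0.68

For two equal groups, power = Φ(d·√(n/2) − z_{α}).
d·√(n/2) = 0.25 × √(144/2) = 0.25 × 8.485 = 2.121.
z_β = 2.121 − 1.645 = 0.476.
Power = Φ(0.476) = 0.683.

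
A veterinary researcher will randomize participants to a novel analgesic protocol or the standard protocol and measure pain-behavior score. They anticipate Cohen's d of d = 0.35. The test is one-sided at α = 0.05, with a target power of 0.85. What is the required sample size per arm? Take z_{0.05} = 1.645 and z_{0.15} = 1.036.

For two independent groups with equal n: n = 2·((z_{α} + z_β) / d)².
z_{α} + z_β = 1.645 + 1.036 = 2.681.
n = 2 × (2.681 / 0.35)² = 2 × 7.660² = 2 × 58.68 = 117.4.
Round up to the next whole participant.

n = 118 per group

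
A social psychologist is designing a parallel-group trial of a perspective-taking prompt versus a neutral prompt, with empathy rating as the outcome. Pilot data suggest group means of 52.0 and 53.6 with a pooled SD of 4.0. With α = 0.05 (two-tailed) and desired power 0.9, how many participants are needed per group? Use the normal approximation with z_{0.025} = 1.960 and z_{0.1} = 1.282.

n = 132 per group

Cohen's d = |M₁ − M₂| / SD_pooled = |52.0 − 53.6| / 4.0 = 1.6 / 4.0 = 0.400.
For two independent groups with equal n: n = 2·((z_{α/2} + z_β) / d)².
z_{α/2} + z_β = 1.960 + 1.282 = 3.242.
n = 2 × (3.242 / 0.400)² = 2 × 8.105² = 2 × 65.69 = 131.4.
Round up to the next whole participant.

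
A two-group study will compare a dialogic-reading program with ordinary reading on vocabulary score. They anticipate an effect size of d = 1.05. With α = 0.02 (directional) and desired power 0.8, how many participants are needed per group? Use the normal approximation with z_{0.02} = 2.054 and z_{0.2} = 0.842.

For two independent groups with equal n: n = 2·((z_{α} + z_β) / d)².
z_{α} + z_β = 2.054 + 0.842 = 2.896.
n = 2 × (2.896 / 1.05)² = 2 × 2.758² = 2 × 7.61 = 15.2.
Round up to the next whole participant.

n = 16 per group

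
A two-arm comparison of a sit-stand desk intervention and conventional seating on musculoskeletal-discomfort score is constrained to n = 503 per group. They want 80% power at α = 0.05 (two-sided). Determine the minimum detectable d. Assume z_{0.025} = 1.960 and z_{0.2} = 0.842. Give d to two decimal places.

d_min ≈ 0.18

For two independent groups of n = 503 each: d_min = (z_{α/2} + z_β)·√(2/n).
z-sum = 1.960 + 0.842 = 2.802.
d_min = 2.802 × √(2/503) = 2.802 × 0.0631 = 0.177.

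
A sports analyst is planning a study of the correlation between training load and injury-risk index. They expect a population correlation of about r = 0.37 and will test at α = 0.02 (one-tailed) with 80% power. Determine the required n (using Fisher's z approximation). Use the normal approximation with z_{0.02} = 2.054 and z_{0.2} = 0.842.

Fisher's z: C = ½·ln((1+r)/(1−r)) = ½·ln(2.1746) = 0.3884.
n = ((z_{α} + z_β)/C)² + 3.
(2.054 + 0.842) / 0.3884 = 2.896 / 0.3884 = 7.456.
n = 7.456² + 3 = 55.60 + 3 = 58.6.
Round up.

n = 59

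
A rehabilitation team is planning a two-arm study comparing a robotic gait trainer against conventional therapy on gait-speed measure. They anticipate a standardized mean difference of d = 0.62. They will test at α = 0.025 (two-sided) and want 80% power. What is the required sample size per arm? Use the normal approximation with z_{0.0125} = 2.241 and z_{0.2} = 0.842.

n = 50 per group

For two independent groups with equal n: n = 2·((z_{α/2} + z_β) / d)².
z_{α/2} + z_β = 2.241 + 0.842 = 3.083.
n = 2 × (3.083 / 0.62)² = 2 × 4.973² = 2 × 24.73 = 49.5.
Round up to the next whole participant.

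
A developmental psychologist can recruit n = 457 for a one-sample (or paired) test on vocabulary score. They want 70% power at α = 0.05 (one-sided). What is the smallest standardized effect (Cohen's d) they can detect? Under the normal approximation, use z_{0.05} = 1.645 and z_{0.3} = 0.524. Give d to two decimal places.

d_min ≈ 0.10

For a single sample (or paired design) of n = 457: d_min = (z_{α} + z_β)/√n.
z-sum = 1.645 + 0.524 = 2.169.
d_min = 2.169 / √457 = 2.169 / 21.378 = 0.101.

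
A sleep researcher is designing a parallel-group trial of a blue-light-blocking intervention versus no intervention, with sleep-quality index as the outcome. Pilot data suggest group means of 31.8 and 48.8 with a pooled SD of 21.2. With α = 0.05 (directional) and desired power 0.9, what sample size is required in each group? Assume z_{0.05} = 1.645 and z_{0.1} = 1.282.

n = 27 per group

Cohen's d = |M₁ − M₂| / SD_pooled = |31.8 − 48.8| / 21.2 = 17.0 / 21.2 = 0.802.
For two independent groups with equal n: n = 2·((z_{α} + z_β) / d)².
z_{α} + z_β = 1.645 + 1.282 = 2.927.
n = 2 × (2.927 / 0.802)² = 2 × 3.650² = 2 × 13.32 = 26.6.
Round up to the next whole participant.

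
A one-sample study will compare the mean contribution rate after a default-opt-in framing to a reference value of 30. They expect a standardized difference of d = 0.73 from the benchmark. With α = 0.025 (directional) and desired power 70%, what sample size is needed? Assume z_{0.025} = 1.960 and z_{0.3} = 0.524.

n = 12

For a one-sample test: n = ((z_{α} + z_β) / d)².
z_{α} + z_β = 1.960 + 0.524 = 2.484.
n = (2.484 / 0.73)² = 3.403² = 11.58.
Round up.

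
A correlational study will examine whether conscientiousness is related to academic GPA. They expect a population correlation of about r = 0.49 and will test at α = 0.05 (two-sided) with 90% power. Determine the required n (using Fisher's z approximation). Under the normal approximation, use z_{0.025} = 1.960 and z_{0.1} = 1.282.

n = 40

Fisher's z: C = ½·ln((1+r)/(1−r)) = ½·ln(2.9216) = 0.5361.
n = ((z_{α/2} + z_β)/C)² + 3.
(1.960 + 1.282) / 0.5361 = 3.242 / 0.5361 = 6.047.
n = 6.047² + 3 = 36.57 + 3 = 39.6.
Round up.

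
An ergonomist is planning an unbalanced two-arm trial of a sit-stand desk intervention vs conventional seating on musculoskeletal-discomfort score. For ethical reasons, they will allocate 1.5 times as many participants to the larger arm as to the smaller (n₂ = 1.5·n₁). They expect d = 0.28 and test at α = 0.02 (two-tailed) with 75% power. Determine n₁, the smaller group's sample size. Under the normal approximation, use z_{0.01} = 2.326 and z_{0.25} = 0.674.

n₁ = 192

With allocation ratio k = n₂/n₁ = 1.5, Var(x̄₁−x̄₂) = σ²(1/n₁ + 1/(k·n₁)) = σ²·(k+1)/(k·n₁).
So n₁ = (1 + 1/k)·((z_{α/2} + z_β)/d)² = 1.667 × (3.000/0.28)².
n₁ = 1.667 × 114.80 = 191.3.
Round up: n₁ = 192, giving n₂ = 1.5 × 192 = 288.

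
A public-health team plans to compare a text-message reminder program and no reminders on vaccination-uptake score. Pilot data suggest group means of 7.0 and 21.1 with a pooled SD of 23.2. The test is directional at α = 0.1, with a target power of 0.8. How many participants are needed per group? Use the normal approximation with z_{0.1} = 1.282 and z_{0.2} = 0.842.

Cohen's d = |M₁ − M₂| / SD_pooled = |7.0 − 21.1| / 23.2 = 14.1 / 23.2 = 0.608.
For two independent groups with equal n: n = 2·((z_{α} + z_β) / d)².
z_{α} + z_β = 1.282 + 0.842 = 2.124.
n = 2 × (2.124 / 0.608)² = 2 × 3.493² = 2 × 12.20 = 24.4.
Round up to the next whole participant.

n = 25 per group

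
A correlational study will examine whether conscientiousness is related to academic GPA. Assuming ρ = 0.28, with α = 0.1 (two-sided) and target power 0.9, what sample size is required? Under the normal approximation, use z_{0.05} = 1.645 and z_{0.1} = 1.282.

Fisher's z: C = ½·ln((1+r)/(1−r)) = ½·ln(1.7778) = 0.2877.
n = ((z_{α/2} + z_β)/C)² + 3.
(1.645 + 1.282) / 0.2877 = 2.927 / 0.2877 = 10.174.
n = 10.174² + 3 = 103.51 + 3 = 106.5.
Round up.

n = 107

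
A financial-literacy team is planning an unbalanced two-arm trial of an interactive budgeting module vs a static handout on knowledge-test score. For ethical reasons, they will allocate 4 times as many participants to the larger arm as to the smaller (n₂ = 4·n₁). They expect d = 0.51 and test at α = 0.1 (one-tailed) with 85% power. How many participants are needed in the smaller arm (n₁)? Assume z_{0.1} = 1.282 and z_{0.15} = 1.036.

With allocation ratio k = n₂/n₁ = 4, Var(x̄₁−x̄₂) = σ²(1/n₁ + 1/(k·n₁)) = σ²·(k+1)/(k·n₁).
So n₁ = (1 + 1/k)·((z_{α} + z_β)/d)² = 1.250 × (2.318/0.51)².
n₁ = 1.250 × 20.66 = 25.8.
Round up: n₁ = 26, giving n₂ = 4 × 26 = 104.

n₁ = 26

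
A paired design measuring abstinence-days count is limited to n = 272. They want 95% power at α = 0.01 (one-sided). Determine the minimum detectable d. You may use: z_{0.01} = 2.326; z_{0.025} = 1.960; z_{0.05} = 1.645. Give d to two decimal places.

For a single sample (or paired design) of n = 272: d_min = (z_{α} + z_β)/√n.
z-sum = 2.326 + 1.645 = 3.971.
d_min = 3.971 / √272 = 3.971 / 16.492 = 0.241.

d_min ≈ 0.24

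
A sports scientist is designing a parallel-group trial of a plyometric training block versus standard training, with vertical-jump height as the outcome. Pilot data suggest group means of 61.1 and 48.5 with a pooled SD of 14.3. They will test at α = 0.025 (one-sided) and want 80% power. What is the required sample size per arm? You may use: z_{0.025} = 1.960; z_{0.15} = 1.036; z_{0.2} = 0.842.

Cohen's d = |M₁ − M₂| / SD_pooled = |61.1 − 48.5| / 14.3 = 12.6 / 14.3 = 0.881.
For two independent groups with equal n: n = 2·((z_{α} + z_β) / d)².
z_{α} + z_β = 1.960 + 0.842 = 2.802.
n = 2 × (2.802 / 0.881)² = 2 × 3.180² = 2 × 10.12 = 20.2.
Round up to the next whole participant.

n = 21 per group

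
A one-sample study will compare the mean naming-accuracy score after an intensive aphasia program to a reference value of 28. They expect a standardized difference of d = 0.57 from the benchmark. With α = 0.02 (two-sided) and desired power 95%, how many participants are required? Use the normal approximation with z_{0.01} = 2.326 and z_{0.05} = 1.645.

For a one-sample test: n = ((z_{α/2} + z_β) / d)².
z_{α/2} + z_β = 2.326 + 1.645 = 3.971.
n = (3.971 / 0.57)² = 6.967² = 48.53.
Round up.

n = 49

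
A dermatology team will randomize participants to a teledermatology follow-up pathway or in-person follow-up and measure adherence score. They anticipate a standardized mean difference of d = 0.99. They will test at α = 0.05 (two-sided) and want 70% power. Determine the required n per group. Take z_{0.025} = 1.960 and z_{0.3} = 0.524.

For two independent groups with equal n: n = 2·((z_{α/2} + z_β) / d)².
z_{α/2} + z_β = 1.960 + 0.524 = 2.484.
n = 2 × (2.484 / 0.99)² = 2 × 2.509² = 2 × 6.30 = 12.6.
Round up to the next whole participant.

n = 13 per group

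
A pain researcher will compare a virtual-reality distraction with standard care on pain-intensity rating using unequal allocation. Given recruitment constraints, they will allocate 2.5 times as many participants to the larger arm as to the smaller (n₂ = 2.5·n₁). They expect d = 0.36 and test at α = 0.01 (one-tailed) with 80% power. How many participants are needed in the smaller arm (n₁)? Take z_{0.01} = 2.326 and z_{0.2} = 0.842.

With allocation ratio k = n₂/n₁ = 2.5, Var(x̄₁−x̄₂) = σ²(1/n₁ + 1/(k·n₁)) = σ²·(k+1)/(k·n₁).
So n₁ = (1 + 1/k)·((z_{α} + z_β)/d)² = 1.400 × (3.168/0.36)².
n₁ = 1.400 × 77.44 = 108.4.
Round up: n₁ = 109, giving n₂ = ⌈2.5 × 109⌉ = ⌈272.5⌉ = 273.

n₁ = 109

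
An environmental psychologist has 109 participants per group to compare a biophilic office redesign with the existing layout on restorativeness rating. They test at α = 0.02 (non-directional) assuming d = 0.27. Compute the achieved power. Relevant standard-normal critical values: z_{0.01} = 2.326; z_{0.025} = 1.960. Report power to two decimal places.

For two equal groups, power = Φ(d·√(n/2) − z_{α/2}).
d·√(n/2) = 0.27 × √(109/2) = 0.27 × 7.382 = 1.993.
z_β = 1.993 − 2.326 = -0.333.
Power = Φ(-0.333) = 0.370.

power ≈ 0.37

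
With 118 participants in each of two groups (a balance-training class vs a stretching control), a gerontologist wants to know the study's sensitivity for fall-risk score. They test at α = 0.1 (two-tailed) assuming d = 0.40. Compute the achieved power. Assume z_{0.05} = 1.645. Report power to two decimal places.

power ≈ 0.92

For two equal groups, power = Φ(d·√(n/2) − z_{α/2}).
d·√(n/2) = 0.40 × √(118/2) = 0.40 × 7.681 = 3.072.
z_β = 3.072 − 1.645 = 1.427.
Power = Φ(1.427) = 0.923.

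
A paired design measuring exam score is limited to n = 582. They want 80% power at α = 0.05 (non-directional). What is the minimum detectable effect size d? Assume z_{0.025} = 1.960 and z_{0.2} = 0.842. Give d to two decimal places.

For a single sample (or paired design) of n = 582: d_min = (z_{α/2} + z_β)/√n.
z-sum = 1.960 + 0.842 = 2.802.
d_min = 2.802 / √582 = 2.802 / 24.125 = 0.116.

d_min ≈ 0.12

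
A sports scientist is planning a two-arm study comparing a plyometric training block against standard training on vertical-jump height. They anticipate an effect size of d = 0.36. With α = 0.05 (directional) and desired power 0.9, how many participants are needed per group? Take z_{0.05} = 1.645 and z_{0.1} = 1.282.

For two independent groups with equal n: n = 2·((z_{α} + z_β) / d)².
z_{α} + z_β = 1.645 + 1.282 = 2.927.
n = 2 × (2.927 / 0.36)² = 2 × 8.131² = 2 × 66.11 = 132.2.
Round up to the next whole participant.

n = 133 per group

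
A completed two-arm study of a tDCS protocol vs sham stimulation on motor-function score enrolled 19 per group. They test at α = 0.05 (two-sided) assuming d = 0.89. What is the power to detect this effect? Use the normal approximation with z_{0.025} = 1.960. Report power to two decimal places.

For two equal groups, power = Φ(d·√(n/2) − z_{α/2}).
d·√(n/2) = 0.89 × √(19/2) = 0.89 × 3.082 = 2.743.
z_β = 2.743 − 1.960 = 0.783.
Power = Φ(0.783) = 0.783.

power ≈ 0.78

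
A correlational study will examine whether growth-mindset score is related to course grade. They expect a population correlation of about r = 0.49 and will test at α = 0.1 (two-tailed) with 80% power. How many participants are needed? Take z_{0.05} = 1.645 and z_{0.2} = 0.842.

n = 25

Fisher's z: C = ½·ln((1+r)/(1−r)) = ½·ln(2.9216) = 0.5361.
n = ((z_{α/2} + z_β)/C)² + 3.
(1.645 + 0.842) / 0.5361 = 2.487 / 0.5361 = 4.639.
n = 4.639² + 3 = 21.52 + 3 = 24.5.
Round up.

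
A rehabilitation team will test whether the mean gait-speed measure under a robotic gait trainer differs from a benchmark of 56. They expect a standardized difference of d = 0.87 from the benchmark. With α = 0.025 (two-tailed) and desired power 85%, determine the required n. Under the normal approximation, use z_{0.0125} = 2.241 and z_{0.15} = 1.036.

n = 15

For a one-sample test: n = ((z_{α/2} + z_β) / d)².
z_{α/2} + z_β = 2.241 + 1.036 = 3.277.
n = (3.277 / 0.87)² = 3.767² = 14.19.
Round up.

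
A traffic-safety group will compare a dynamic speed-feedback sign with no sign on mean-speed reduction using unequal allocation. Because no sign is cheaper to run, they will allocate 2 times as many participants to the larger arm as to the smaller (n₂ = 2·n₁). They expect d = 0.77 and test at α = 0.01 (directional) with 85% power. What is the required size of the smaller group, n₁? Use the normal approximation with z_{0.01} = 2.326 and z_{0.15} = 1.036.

With allocation ratio k = n₂/n₁ = 2, Var(x̄₁−x̄₂) = σ²(1/n₁ + 1/(k·n₁)) = σ²·(k+1)/(k·n₁).
So n₁ = (1 + 1/k)·((z_{α} + z_β)/d)² = 1.500 × (3.362/0.77)².
n₁ = 1.500 × 19.06 = 28.6.
Round up: n₁ = 29, giving n₂ = 2 × 29 = 58.

n₁ = 29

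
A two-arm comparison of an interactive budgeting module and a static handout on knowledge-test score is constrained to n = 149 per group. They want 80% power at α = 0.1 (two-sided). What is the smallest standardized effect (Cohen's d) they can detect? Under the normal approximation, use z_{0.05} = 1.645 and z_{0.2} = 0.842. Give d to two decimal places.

For two independent groups of n = 149 each: d_min = (z_{α/2} + z_β)·√(2/n).
z-sum = 1.645 + 0.842 = 2.487.
d_min = 2.487 × √(2/149) = 2.487 × 0.1159 = 0.288.

d_min ≈ 0.29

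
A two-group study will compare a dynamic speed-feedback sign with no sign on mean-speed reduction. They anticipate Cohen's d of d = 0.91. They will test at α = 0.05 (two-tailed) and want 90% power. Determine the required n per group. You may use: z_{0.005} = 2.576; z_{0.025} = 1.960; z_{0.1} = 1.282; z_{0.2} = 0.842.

n = 26 per group

For two independent groups with equal n: n = 2·((z_{α/2} + z_β) / d)².
z_{α/2} + z_β = 1.960 + 1.282 = 3.242.
n = 2 × (3.242 / 0.91)² = 2 × 3.563² = 2 × 12.69 = 25.4.
Round up to the next whole participant.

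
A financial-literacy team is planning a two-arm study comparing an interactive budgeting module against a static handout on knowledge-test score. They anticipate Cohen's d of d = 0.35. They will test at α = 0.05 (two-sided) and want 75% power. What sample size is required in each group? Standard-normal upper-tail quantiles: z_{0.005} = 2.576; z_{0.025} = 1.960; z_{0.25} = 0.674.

For two independent groups with equal n: n = 2·((z_{α/2} + z_β) / d)².
z_{α/2} + z_β = 1.960 + 0.674 = 2.634.
n = 2 × (2.634 / 0.35)² = 2 × 7.526² = 2 × 56.64 = 113.3.
Round up to the next whole participant.

n = 114 per group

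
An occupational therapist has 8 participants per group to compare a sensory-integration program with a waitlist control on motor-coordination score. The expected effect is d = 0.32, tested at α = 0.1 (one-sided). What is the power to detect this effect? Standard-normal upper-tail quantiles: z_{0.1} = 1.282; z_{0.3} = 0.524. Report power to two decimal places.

For two equal groups, power = Φ(d·√(n/2) − z_{α}).
d·√(n/2) = 0.32 × √(8/2) = 0.32 × 2.000 = 0.640.
z_β = 0.640 − 1.282 = -0.642.
Power = Φ(-0.642) = 0.260.

power ≈ 0.26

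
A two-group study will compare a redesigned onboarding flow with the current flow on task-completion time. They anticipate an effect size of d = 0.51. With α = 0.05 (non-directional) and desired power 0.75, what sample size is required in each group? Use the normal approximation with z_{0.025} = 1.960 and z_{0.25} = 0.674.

For two independent groups with equal n: n = 2·((z_{α/2} + z_β) / d)².
z_{α/2} + z_β = 1.960 + 0.674 = 2.634.
n = 2 × (2.634 / 0.51)² = 2 × 5.165² = 2 × 26.67 = 53.3.
Round up to the next whole participant.

n = 54 per group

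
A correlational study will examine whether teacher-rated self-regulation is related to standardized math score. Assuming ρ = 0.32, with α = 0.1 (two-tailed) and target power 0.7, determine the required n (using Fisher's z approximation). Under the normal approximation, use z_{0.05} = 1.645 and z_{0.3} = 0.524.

Fisher's z: C = ½·ln((1+r)/(1−r)) = ½·ln(1.9412) = 0.3316.
n = ((z_{α/2} + z_β)/C)² + 3.
(1.645 + 0.524) / 0.3316 = 2.169 / 0.3316 = 6.541.
n = 6.541² + 3 = 42.78 + 3 = 45.8.
Round up.

n = 46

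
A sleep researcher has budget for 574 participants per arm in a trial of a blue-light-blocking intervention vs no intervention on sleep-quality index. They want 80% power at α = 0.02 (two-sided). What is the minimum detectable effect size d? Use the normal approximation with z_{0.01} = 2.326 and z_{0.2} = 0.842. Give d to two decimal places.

For two independent groups of n = 574 each: d_min = (z_{α/2} + z_β)·√(2/n).
z-sum = 2.326 + 0.842 = 3.168.
d_min = 3.168 × √(2/574) = 3.168 × 0.0590 = 0.187.

d_min ≈ 0.19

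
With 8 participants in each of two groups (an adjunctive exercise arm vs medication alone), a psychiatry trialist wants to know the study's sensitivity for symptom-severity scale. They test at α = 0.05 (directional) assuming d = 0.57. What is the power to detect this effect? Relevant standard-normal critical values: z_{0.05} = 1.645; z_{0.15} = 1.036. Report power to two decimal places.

power ≈ 0.31

For two equal groups, power = Φ(d·√(n/2) − z_{α}).
d·√(n/2) = 0.57 × √(8/2) = 0.57 × 2.000 = 1.140.
z_β = 1.140 − 1.645 = -0.505.
Power = Φ(-0.505) = 0.307.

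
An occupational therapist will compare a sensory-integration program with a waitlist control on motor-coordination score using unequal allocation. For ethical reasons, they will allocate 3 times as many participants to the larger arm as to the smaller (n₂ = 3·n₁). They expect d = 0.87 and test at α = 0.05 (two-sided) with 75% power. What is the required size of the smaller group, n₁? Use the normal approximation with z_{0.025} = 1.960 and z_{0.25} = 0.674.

n₁ = 13

With allocation ratio k = n₂/n₁ = 3, Var(x̄₁−x̄₂) = σ²(1/n₁ + 1/(k·n₁)) = σ²·(k+1)/(k·n₁).
So n₁ = (1 + 1/k)·((z_{α/2} + z_β)/d)² = 1.333 × (2.634/0.87)².
n₁ = 1.333 × 9.17 = 12.2.
Round up: n₁ = 13, giving n₂ = 3 × 13 = 39.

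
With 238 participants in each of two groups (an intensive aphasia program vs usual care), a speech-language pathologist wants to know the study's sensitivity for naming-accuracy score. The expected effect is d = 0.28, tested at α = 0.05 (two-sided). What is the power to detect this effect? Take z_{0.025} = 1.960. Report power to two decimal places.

For two equal groups, power = Φ(d·√(n/2) − z_{α/2}).
d·√(n/2) = 0.28 × √(238/2) = 0.28 × 10.909 = 3.054.
z_β = 3.054 − 1.960 = 1.094.
Power = Φ(1.094) = 0.863.

power ≈ 0.86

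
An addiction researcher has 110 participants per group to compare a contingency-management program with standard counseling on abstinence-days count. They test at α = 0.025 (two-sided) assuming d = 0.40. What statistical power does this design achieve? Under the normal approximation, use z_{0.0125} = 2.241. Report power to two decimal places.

power ≈ 0.77

For two equal groups, power = Φ(d·√(n/2) − z_{α/2}).
d·√(n/2) = 0.40 × √(110/2) = 0.40 × 7.416 = 2.966.
z_β = 2.966 − 2.241 = 0.725.
Power = Φ(0.725) = 0.766.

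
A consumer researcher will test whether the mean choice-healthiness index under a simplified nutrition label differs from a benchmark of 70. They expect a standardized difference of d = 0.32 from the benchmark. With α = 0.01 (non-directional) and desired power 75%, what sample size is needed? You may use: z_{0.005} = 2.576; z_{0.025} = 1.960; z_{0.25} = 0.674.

n = 104

For a one-sample test: n = ((z_{α/2} + z_β) / d)².
z_{α/2} + z_β = 2.576 + 0.674 = 3.250.
n = (3.250 / 0.32)² = 10.156² = 103.15.
Round up.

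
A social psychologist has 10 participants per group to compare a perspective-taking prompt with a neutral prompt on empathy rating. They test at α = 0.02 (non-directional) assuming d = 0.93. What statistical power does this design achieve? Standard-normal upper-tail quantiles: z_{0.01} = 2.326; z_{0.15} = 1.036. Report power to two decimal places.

For two equal groups, power = Φ(d·√(n/2) − z_{α/2}).
d·√(n/2) = 0.93 × √(10/2) = 0.93 × 2.236 = 2.080.
z_β = 2.080 − 2.326 = -0.246.
Power = Φ(-0.246) = 0.403.

power ≈ 0.40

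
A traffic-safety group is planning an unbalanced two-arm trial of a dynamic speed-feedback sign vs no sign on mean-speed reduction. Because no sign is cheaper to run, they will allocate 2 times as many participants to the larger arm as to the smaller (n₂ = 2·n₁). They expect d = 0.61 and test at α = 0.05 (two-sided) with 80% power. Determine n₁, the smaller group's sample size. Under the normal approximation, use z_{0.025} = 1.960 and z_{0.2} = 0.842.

With allocation ratio k = n₂/n₁ = 2, Var(x̄₁−x̄₂) = σ²(1/n₁ + 1/(k·n₁)) = σ²·(k+1)/(k·n₁).
So n₁ = (1 + 1/k)·((z_{α/2} + z_β)/d)² = 1.500 × (2.802/0.61)².
n₁ = 1.500 × 21.10 = 31.6.
Round up: n₁ = 32, giving n₂ = 2 × 32 = 64.

n₁ = 32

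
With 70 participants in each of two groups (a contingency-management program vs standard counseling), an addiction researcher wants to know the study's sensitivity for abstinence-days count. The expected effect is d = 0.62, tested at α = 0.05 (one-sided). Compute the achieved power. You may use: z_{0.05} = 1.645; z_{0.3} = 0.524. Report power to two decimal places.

For two equal groups, power = Φ(d·√(n/2) − z_{α}).
d·√(n/2) = 0.62 × √(70/2) = 0.62 × 5.916 = 3.668.
z_β = 3.668 − 1.645 = 2.023.
Power = Φ(2.023) = 0.978.

power ≈ 0.98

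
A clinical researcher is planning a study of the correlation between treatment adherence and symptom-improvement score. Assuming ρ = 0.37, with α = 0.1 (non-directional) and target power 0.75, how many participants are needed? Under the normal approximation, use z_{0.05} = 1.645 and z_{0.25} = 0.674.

n = 39

Fisher's z: C = ½·ln((1+r)/(1−r)) = ½·ln(2.1746) = 0.3884.
n = ((z_{α/2} + z_β)/C)² + 3.
(1.645 + 0.674) / 0.3884 = 2.319 / 0.3884 = 5.971.
n = 5.971² + 3 = 35.65 + 3 = 38.6.
Round up.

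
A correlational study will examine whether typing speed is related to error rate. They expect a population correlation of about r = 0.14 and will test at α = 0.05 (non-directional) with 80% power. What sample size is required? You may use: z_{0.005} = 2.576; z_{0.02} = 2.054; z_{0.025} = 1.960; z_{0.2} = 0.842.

n = 399

Fisher's z: C = ½·ln((1+r)/(1−r)) = ½·ln(1.3256) = 0.1409.
n = ((z_{α/2} + z_β)/C)² + 3.
(1.960 + 0.842) / 0.1409 = 2.802 / 0.1409 = 19.886.
n = 19.886² + 3 = 395.47 + 3 = 398.5.
Round up.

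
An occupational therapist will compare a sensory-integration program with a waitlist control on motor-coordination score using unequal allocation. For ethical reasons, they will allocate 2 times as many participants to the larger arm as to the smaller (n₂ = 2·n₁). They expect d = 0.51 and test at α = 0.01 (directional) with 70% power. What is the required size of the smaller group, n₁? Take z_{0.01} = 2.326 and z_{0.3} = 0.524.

With allocation ratio k = n₂/n₁ = 2, Var(x̄₁−x̄₂) = σ²(1/n₁ + 1/(k·n₁)) = σ²·(k+1)/(k·n₁).
So n₁ = (1 + 1/k)·((z_{α} + z_β)/d)² = 1.500 × (2.850/0.51)².
n₁ = 1.500 × 31.23 = 46.8.
Round up: n₁ = 47, giving n₂ = 2 × 47 = 94.

n₁ = 47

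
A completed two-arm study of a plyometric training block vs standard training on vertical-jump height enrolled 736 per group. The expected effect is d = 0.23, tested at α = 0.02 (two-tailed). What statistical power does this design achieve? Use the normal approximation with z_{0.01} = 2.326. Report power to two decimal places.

For two equal groups, power = Φ(d·√(n/2) − z_{α/2}).
d·√(n/2) = 0.23 × √(736/2) = 0.23 × 19.183 = 4.412.
z_β = 4.412 − 2.326 = 2.086.
Power = Φ(2.086) = 0.982.

power ≈ 0.98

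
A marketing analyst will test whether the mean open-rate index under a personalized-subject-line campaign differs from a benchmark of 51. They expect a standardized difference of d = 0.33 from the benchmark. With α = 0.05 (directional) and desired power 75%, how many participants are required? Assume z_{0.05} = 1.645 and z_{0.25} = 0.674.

n = 50

For a one-sample test: n = ((z_{α} + z_β) / d)².
z_{α} + z_β = 1.645 + 0.674 = 2.319.
n = (2.319 / 0.33)² = 7.027² = 49.38.
Round up.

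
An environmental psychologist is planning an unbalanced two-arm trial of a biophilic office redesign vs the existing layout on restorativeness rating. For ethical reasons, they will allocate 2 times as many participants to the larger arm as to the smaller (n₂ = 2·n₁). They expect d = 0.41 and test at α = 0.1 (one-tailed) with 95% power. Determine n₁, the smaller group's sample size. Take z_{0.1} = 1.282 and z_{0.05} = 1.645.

With allocation ratio k = n₂/n₁ = 2, Var(x̄₁−x̄₂) = σ²(1/n₁ + 1/(k·n₁)) = σ²·(k+1)/(k·n₁).
So n₁ = (1 + 1/k)·((z_{α} + z_β)/d)² = 1.500 × (2.927/0.41)².
n₁ = 1.500 × 50.97 = 76.4.
Round up: n₁ = 77, giving n₂ = 2 × 77 = 154.

n₁ = 77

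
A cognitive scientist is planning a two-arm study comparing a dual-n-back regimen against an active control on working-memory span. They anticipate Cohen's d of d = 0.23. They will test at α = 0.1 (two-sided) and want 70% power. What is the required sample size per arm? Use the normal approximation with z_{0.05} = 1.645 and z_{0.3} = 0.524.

For two independent groups with equal n: n = 2·((z_{α/2} + z_β) / d)².
z_{α/2} + z_β = 1.645 + 0.524 = 2.169.
n = 2 × (2.169 / 0.23)² = 2 × 9.430² = 2 × 88.93 = 177.9.
Round up to the next whole participant.

n = 178 per group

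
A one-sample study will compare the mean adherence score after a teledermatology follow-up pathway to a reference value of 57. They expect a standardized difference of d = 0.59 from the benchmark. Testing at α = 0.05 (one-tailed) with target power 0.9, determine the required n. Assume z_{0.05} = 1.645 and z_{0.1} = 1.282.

For a one-sample test: n = ((z_{α} + z_β) / d)².
z_{α} + z_β = 1.645 + 1.282 = 2.927.
n = (2.927 / 0.59)² = 4.961² = 24.61.
Round up.

n = 25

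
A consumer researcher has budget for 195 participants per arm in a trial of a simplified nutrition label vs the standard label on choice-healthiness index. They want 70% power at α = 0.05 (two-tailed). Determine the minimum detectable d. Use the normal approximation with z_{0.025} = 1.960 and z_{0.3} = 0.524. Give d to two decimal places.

d_min ≈ 0.25

For two independent groups of n = 195 each: d_min = (z_{α/2} + z_β)·√(2/n).
z-sum = 1.960 + 0.524 = 2.484.
d_min = 2.484 × √(2/195) = 2.484 × 0.1013 = 0.252.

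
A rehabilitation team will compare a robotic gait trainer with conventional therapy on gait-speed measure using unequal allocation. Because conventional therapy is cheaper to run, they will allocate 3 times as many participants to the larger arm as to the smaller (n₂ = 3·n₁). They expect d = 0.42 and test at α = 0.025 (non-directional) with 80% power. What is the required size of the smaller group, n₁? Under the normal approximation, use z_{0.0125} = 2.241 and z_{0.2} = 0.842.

n₁ = 72

With allocation ratio k = n₂/n₁ = 3, Var(x̄₁−x̄₂) = σ²(1/n₁ + 1/(k·n₁)) = σ²·(k+1)/(k·n₁).
So n₁ = (1 + 1/k)·((z_{α/2} + z_β)/d)² = 1.333 × (3.083/0.42)².
n₁ = 1.333 × 53.88 = 71.8.
Round up: n₁ = 72, giving n₂ = 3 × 72 = 216.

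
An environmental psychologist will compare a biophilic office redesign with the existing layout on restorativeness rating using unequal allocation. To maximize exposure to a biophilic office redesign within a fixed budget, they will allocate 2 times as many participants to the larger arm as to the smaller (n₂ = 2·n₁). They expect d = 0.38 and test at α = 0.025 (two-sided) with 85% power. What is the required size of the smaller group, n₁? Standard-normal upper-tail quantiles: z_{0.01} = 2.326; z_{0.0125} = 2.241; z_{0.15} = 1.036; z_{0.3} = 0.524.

With allocation ratio k = n₂/n₁ = 2, Var(x̄₁−x̄₂) = σ²(1/n₁ + 1/(k·n₁)) = σ²·(k+1)/(k·n₁).
So n₁ = (1 + 1/k)·((z_{α/2} + z_β)/d)² = 1.500 × (3.277/0.38)².
n₁ = 1.500 × 74.37 = 111.6.
Round up: n₁ = 112, giving n₂ = 2 × 112 = 224.

n₁ = 112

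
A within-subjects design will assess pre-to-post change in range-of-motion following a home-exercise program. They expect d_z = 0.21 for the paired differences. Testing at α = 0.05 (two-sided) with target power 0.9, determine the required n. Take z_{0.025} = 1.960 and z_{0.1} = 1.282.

n = 239 pairs

For a paired (one-sample on differences) test: n = ((z_{α/2} + z_β) / d)².
z_{α/2} + z_β = 1.960 + 1.282 = 3.242.
n = (3.242 / 0.21)² = 15.438² = 238.33.
Round up.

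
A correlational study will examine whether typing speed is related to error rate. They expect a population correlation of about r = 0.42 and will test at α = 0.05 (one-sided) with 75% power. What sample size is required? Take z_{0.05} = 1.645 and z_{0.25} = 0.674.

Fisher's z: C = ½·ln((1+r)/(1−r)) = ½·ln(2.4483) = 0.4477.
n = ((z_{α} + z_β)/C)² + 3.
(1.645 + 0.674) / 0.4477 = 2.319 / 0.4477 = 5.180.
n = 5.180² + 3 = 26.83 + 3 = 29.8.
Round up.

n = 30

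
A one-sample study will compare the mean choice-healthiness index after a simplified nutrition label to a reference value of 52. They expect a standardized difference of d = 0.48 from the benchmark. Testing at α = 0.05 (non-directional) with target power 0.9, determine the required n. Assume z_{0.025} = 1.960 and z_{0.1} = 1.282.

n = 46

For a one-sample test: n = ((z_{α/2} + z_β) / d)².
z_{α/2} + z_β = 1.960 + 1.282 = 3.242.
n = (3.242 / 0.48)² = 6.754² = 45.62.
Round up.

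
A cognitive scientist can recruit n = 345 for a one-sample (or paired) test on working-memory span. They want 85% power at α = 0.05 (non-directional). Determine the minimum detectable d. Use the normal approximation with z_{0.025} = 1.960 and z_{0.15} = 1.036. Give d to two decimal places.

d_min ≈ 0.16

For a single sample (or paired design) of n = 345: d_min = (z_{α/2} + z_β)/√n.
z-sum = 1.960 + 1.036 = 2.996.
d_min = 2.996 / √345 = 2.996 / 18.574 = 0.161.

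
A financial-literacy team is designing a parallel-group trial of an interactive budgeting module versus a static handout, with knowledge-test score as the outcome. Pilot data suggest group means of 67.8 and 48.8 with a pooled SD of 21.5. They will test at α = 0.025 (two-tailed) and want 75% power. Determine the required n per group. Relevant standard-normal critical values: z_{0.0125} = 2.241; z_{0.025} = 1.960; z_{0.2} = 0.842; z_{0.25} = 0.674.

n = 22 per group

Cohen's d = |M₁ − M₂| / SD_pooled = |67.8 − 48.8| / 21.5 = 19.0 / 21.5 = 0.884.
For two independent groups with equal n: n = 2·((z_{α/2} + z_β) / d)².
z_{α/2} + z_β = 2.241 + 0.674 = 2.915.
n = 2 × (2.915 / 0.884)² = 2 × 3.298² = 2 × 10.87 = 21.7.
Round up to the next whole participant.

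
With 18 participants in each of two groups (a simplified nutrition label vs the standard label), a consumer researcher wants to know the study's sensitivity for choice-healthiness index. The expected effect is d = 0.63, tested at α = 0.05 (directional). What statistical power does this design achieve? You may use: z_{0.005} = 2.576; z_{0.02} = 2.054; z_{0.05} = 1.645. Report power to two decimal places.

power ≈ 0.60

For two equal groups, power = Φ(d·√(n/2) − z_{α}).
d·√(n/2) = 0.63 × √(18/2) = 0.63 × 3.000 = 1.890.
z_β = 1.890 − 1.645 = 0.245.
Power = Φ(0.245) = 0.597.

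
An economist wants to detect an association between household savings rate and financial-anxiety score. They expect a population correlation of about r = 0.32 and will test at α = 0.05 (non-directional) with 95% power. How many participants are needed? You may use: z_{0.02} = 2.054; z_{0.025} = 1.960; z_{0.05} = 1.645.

Fisher's z: C = ½·ln((1+r)/(1−r)) = ½·ln(1.9412) = 0.3316.
n = ((z_{α/2} + z_β)/C)² + 3.
(1.960 + 1.645) / 0.3316 = 3.605 / 0.3316 = 10.872.
n = 10.872² + 3 = 118.19 + 3 = 121.2.
Round up.

n = 122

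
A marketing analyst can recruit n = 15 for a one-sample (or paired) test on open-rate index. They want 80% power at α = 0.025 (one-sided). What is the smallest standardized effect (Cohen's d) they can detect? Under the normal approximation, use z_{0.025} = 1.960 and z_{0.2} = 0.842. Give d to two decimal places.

d_min ≈ 0.72

For a single sample (or paired design) of n = 15: d_min = (z_{α} + z_β)/√n.
z-sum = 1.960 + 0.842 = 2.802.
d_min = 2.802 / √15 = 2.802 / 3.873 = 0.723.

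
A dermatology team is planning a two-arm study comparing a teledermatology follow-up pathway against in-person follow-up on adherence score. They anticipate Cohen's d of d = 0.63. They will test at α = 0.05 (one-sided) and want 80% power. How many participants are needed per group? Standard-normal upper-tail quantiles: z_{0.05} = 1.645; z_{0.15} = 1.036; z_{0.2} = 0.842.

n = 32 per group

For two independent groups with equal n: n = 2·((z_{α} + z_β) / d)².
z_{α} + z_β = 1.645 + 0.842 = 2.487.
n = 2 × (2.487 / 0.63)² = 2 × 3.948² = 2 × 15.58 = 31.2.
Round up to the next whole participant.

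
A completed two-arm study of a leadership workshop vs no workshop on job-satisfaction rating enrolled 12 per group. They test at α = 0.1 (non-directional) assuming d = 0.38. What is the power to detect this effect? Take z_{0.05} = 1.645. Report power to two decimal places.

For two equal groups, power = Φ(d·√(n/2) − z_{α/2}).
d·√(n/2) = 0.38 × √(12/2) = 0.38 × 2.449 = 0.931.
z_β = 0.931 − 1.645 = -0.714.
Power = Φ(-0.714) = 0.238.

power ≈ 0.24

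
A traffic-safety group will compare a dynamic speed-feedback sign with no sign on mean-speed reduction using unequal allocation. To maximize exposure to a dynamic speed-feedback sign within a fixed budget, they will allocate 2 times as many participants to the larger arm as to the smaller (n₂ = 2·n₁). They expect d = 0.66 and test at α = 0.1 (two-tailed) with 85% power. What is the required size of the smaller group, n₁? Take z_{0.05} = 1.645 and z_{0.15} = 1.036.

With allocation ratio k = n₂/n₁ = 2, Var(x̄₁−x̄₂) = σ²(1/n₁ + 1/(k·n₁)) = σ²·(k+1)/(k·n₁).
So n₁ = (1 + 1/k)·((z_{α/2} + z_β)/d)² = 1.500 × (2.681/0.66)².
n₁ = 1.500 × 16.50 = 24.8.
Round up: n₁ = 25, giving n₂ = 2 × 25 = 50.

n₁ = 25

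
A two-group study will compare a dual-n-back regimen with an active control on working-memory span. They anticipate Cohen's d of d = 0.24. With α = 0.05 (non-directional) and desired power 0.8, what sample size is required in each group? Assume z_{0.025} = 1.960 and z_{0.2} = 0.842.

For two independent groups with equal n: n = 2·((z_{α/2} + z_β) / d)².
z_{α/2} + z_β = 1.960 + 0.842 = 2.802.
n = 2 × (2.802 / 0.24)² = 2 × 11.675² = 2 × 136.31 = 272.6.
Round up to the next whole participant.

n = 273 per group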